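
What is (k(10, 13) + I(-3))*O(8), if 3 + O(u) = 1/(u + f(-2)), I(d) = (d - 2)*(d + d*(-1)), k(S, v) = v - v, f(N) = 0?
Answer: 0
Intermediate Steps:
k(S, v) = 0
I(d) = 0 (I(d) = (-2 + d)*(d - d) = (-2 + d)*0 = 0)
O(u) = -3 + 1/u (O(u) = -3 + 1/(u + 0) = -3 + 1/u)
(k(10, 13) + I(-3))*O(8) = (0 + 0)*(-3 + 1/8) = 0*(-3 + 1/8) = 0*(-23/8) = 0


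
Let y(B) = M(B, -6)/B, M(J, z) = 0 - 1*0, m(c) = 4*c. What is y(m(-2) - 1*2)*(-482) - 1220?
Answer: -1220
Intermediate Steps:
M(J, z) = 0 (M(J, z) = 0 + 0 = 0)
y(B) = 0 (y(B) = 0/B = 0)
y(m(-2) - 1*2)*(-482) - 1220 = 0*(-482) - 1220 = 0 - 1220 = -1220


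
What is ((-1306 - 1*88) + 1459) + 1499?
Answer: 1564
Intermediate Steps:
((-1306 - 1*88) + 1459) + 1499 = ((-1306 - 88) + 1459) + 1499 = (-1394 + 1459) + 1499 = 65 + 1499 = 1564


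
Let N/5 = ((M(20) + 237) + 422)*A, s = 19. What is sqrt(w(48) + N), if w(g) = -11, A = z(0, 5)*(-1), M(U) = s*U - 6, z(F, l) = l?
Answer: 2*I*sqrt(6459) ≈ 160.74*I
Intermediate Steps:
M(U) = -6 + 19*U (M(U) = 19*U - 6 = -6 + 19*U)
A = -5 (A = 5*(-1) = -5)
N = -25825 (N = 5*((((-6 + 19*20) + 237) + 422)*(-5)) = 5*((((-6 + 380) + 237) + 422)*(-5)) = 5*(((374 + 237) + 422)*(-5)) = 5*((611 + 422)*(-5)) = 5*(1033*(-5)) = 5*(-5165) = -25825)
sqrt(w(48) + N) = sqrt(-11 - 25825) = sqrt(-25836) = 2*I*sqrt(6459)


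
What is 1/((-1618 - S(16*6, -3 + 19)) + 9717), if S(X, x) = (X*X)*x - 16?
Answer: -1/139341 ≈ -7.1766e-6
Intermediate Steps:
S(X, x) = -16 + x*X² (S(X, x) = X²*x - 16 = x*X² - 16 = -16 + x*X²)
1/((-1618 - S(16*6, -3 + 19)) + 9717) = 1/((-1618 - (-16 + (-3 + 19)*(16*6)²)) + 9717) = 1/((-1618 - (-16 + 16*96²)) + 9717) = 1/((-1618 - (-16 + 16*9216)) + 9717) = 1/((-1618 - (-16 + 147456)) + 9717) = 1/((-1618 - 1*147440) + 9717) = 1/((-1618 - 147440) + 9717) = 1/(-149058 + 9717) = 1/(-139341) = -1/139341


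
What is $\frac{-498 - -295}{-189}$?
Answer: $\frac{29}{27} \approx 1.0741$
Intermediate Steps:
$\frac{-498 - -295}{-189} = \left(-498 + 295\right) \left(- \frac{1}{189}\right) = \left(-203\right) \left(- \frac{1}{189}\right) = \frac{29}{27}$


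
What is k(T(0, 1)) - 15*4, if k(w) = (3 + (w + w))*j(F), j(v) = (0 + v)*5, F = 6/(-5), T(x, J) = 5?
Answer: -138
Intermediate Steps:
F = -6/5 (F = 6*(-⅕) = -6/5 ≈ -1.2000)
j(v) = 5*v (j(v) = v*5 = 5*v)
k(w) = -18 - 12*w (k(w) = (3 + (w + w))*(5*(-6/5)) = (3 + 2*w)*(-6) = -18 - 12*w)
k(T(0, 1)) - 15*4 = (-18 - 12*5) - 15*4 = (-18 - 60) - 60 = -78 - 60 = -138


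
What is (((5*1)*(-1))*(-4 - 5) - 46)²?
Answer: 1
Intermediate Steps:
(((5*1)*(-1))*(-4 - 5) - 46)² = ((5*(-1))*(-9) - 46)² = (-5*(-9) - 46)² = (45 - 46)² = (-1)² = 1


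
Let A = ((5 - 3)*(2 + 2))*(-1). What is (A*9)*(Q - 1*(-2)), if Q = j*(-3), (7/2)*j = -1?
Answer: -1440/7 ≈ -205.71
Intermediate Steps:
j = -2/7 (j = (2/7)*(-1) = -2/7 ≈ -0.28571)
Q = 6/7 (Q = -2/7*(-3) = 6/7 ≈ 0.85714)
A = -8 (A = (2*4)*(-1) = 8*(-1) = -8)
(A*9)*(Q - 1*(-2)) = (-8*9)*(6/7 - 1*(-2)) = -72*(6/7 + 2) = -72*20/7 = -1440/7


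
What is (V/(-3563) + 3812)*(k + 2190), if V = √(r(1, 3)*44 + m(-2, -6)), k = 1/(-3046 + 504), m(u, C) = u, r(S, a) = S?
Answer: 10610661974/1271 - 5566979*√42/9057146 ≈ 8.3483e+6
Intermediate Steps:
k = -1/2542 (k = 1/(-2542) = -1/2542 ≈ -0.00039339)
V = √42 (V = √(1*44 - 2) = √(44 - 2) = √42 ≈ 6.4807)
(V/(-3563) + 3812)*(k + 2190) = (√42/(-3563) + 3812)*(-1/2542 + 2190) = (√42*(-1/3563) + 3812)*(5566979/2542) = (-√42/3563 + 3812)*(5566979/2542) = (3812 - √42/3563)*(5566979/2542) = 10610661974/1271 - 5566979*√42/9057146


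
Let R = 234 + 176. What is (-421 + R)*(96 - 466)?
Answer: 4070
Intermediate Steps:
R = 410
(-421 + R)*(96 - 466) = (-421 + 410)*(96 - 466) = -11*(-370) = 4070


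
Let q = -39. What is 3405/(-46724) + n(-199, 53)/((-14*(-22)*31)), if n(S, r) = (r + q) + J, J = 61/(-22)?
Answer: -175924963/2453664136 ≈ -0.071699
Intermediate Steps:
J = -61/22 (J = 61*(-1/22) = -61/22 ≈ -2.7727)
n(S, r) = -919/22 + r (n(S, r) = (r - 39) - 61/22 = (-39 + r) - 61/22 = -919/22 + r)
3405/(-46724) + n(-199, 53)/((-14*(-22)*31)) = 3405/(-46724) + (-919/22 + 53)/((-14*(-22)*31)) = 3405*(-1/46724) + 247/(22*((308*31))) = -3405/46724 + (247/22)/9548 = -3405/46724 + (247/22)*(1/9548) = -3405/46724 + 247/210056 = -175924963/2453664136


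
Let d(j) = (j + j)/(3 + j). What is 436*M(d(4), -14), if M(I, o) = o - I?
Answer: -46216/7 ≈ -6602.3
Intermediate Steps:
d(j) = 2*j/(3 + j) (d(j) = (2*j)/(3 + j) = 2*j/(3 + j))
436*M(d(4), -14) = 436*(-14 - 2*4/(3 + 4)) = 436*(-14 - 2*4/7) = 436*(-14 - 1*8/7) = 436*(-14 - 8/7) = 436*(-106/7) = -46216/7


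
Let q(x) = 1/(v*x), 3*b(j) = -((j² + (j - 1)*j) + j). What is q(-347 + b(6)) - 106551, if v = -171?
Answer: -6759701990/63441 ≈ -1.0655e+5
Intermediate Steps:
b(j) = -j/3 - j²/3 - j*(-1 + j)/3 (b(j) = (-((j² + (j - 1)*j) + j))/3 = (-((j² + (-1 + j)*j) + j))/3 = (-((j² + j*(-1 + j)) + j))/3 = (-(j + j² + j*(-1 + j)))/3 = (-j - j² - j*(-1 + j))/3 = -j/3 - j²/3 - j*(-1 + j)/3)
q(x) = -1/(171*x) (q(x) = 1/((-171)*x) = -1/(171*x))
q(-347 + b(6)) - 106551 = -1/(171*(-347 - ⅔*6²)) - 106551 = -1/(171*(-347 - ⅔*36)) - 106551 = -1/(171*(-347 - 24)) - 106551 = -1/171/(-371) - 106551 = -1/171*(-1/371) - 106551 = 1/63441 - 106551 = -6759701990/63441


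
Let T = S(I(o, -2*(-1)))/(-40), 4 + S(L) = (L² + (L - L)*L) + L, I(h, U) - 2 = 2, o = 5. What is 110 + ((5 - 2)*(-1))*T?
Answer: 556/5 ≈ 111.20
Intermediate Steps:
I(h, U) = 4 (I(h, U) = 2 + 2 = 4)
S(L) = -4 + L + L² (S(L) = -4 + ((L² + (L - L)*L) + L) = -4 + ((L² + 0*L) + L) = -4 + ((L² + 0) + L) = -4 + (L² + L) = -4 + (L + L²) = -4 + L + L²)
T = -⅖ (T = (-4 + 4 + 4²)/(-40) = (-4 + 4 + 16)*(-1/40) = 16*(-1/40) = -⅖ ≈ -0.40000)
110 + ((5 - 2)*(-1))*T = 110 + ((5 - 2)*(-1))*(-⅖) = 110 + (3*(-1))*(-⅖) = 110 - 3*(-⅖) = 110 + 6/5 = 556/5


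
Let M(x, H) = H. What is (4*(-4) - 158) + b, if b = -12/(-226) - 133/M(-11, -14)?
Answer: -37165/226 ≈ -164.45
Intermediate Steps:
b = 2159/226 (b = -12/(-226) - 133/(-14) = -12*(-1/226) - 133*(-1/14) = 6/113 + 19/2 = 2159/226 ≈ 9.5531)
(4*(-4) - 158) + b = (4*(-4) - 158) + 2159/226 = (-16 - 158) + 2159/226 = -174 + 2159/226 = -37165/226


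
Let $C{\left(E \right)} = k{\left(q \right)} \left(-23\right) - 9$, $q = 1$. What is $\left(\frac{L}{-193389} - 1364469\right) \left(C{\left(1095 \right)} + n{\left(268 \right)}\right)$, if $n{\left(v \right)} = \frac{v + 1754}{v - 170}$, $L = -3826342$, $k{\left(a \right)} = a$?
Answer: $\frac{146975294288143}{9476061} \approx 1.551 \cdot 10^{7}$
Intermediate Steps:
$C{\left(E \right)} = -32$ ($C{\left(E \right)} = 1 \left(-23\right) - 9 = -23 - 9 = -32$)
$n{\left(v \right)} = \frac{1754 + v}{-170 + v}$
$\left(\frac{L}{-193389} - 1364469\right) \left(C{\left(1095 \right)} + n{\left(268 \right)}\right) = \left(- \frac{3826342}{-193389} - 1364469\right) \left(-32 + \frac{1754 + 268}{-170 + 268}\right) = \left(\left(-3826342\right) \left(- \frac{1}{193389}\right) - 1364469\right) \left(-32 + \frac{1}{98} \cdot 2022\right) = \left(\frac{3826342}{193389} - 1364469\right) \left(-32 + \frac{1}{98} \cdot 2022\right) = - \frac{263869469099 \left(-32 + \frac{1011}{49}\right)}{193389} = \left(- \frac{263869469099}{193389}\right) \left(- \frac{557}{49}\right) = \frac{146975294288143}{9476061}$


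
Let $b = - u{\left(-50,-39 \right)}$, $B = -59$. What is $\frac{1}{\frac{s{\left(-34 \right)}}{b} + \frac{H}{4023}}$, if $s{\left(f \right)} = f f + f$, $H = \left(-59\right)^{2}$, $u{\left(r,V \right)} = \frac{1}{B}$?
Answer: $\frac{4023}{266318035} \approx 1.5106 \cdot 10^{-5}$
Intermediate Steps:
$u{\left(r,V \right)} = - \frac{1}{59}$ ($u{\left(r,V \right)} = \frac{1}{-59} = - \frac{1}{59}$)
$H = 3481$
$s{\left(f \right)} = f + f^{2}$ ($s{\left(f \right)} = f^{2} + f = f + f^{2}$)
$b = \frac{1}{59}$ ($b = \left(-1\right) \left(- \frac{1}{59}\right) = \frac{1}{59} \approx 0.016949$)
$\frac{1}{\frac{s{\left(-34 \right)}}{b} + \frac{H}{4023}} = \frac{1}{- 34 \left(1 - 34\right) \frac{1}{\frac{1}{59}} + \frac{3481}{4023}} = \frac{1}{\left(-34\right) \left(-33\right) 59 + 3481 \cdot \frac{1}{4023}} = \frac{1}{1122 \cdot 59 + \frac{3481}{4023}} = \frac{1}{66198 + \frac{3481}{4023}} = \frac{1}{\frac{266318035}{4023}} = \frac{4023}{266318035}$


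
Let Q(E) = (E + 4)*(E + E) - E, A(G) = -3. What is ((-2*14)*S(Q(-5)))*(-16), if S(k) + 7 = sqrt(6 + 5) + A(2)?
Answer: -4480 + 448*sqrt(11) ≈ -2994.2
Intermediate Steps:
Q(E) = -E + 2*E*(4 + E) (Q(E) = (4 + E)*(2*E) - E = 2*E*(4 + E) - E = -E + 2*E*(4 + E))
S(k) = -10 + sqrt(11) (S(k) = -7 + (sqrt(6 + 5) - 3) = -7 + (sqrt(11) - 3) = -7 + (-3 + sqrt(11)) = -10 + sqrt(11))
((-2*14)*S(Q(-5)))*(-16) = ((-2*14)*(-10 + sqrt(11)))*(-16) = -28*(-10 + sqrt(11))*(-16) = (280 - 28*sqrt(11))*(-16) = -4480 + 448*sqrt(11)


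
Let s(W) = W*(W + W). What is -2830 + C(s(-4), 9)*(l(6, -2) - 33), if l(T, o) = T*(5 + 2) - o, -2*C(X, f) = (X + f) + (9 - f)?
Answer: -6111/2 ≈ -3055.5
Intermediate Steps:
s(W) = 2*W**2 (s(W) = W*(2*W) = 2*W**2)
C(X, f) = -9/2 - X/2 (C(X, f) = -((X + f) + (9 - f))/2 = -(9 + X)/2 = -9/2 - X/2)
l(T, o) = -o + 7*T (l(T, o) = T*7 - o = 7*T - o = -o + 7*T)
-2830 + C(s(-4), 9)*(l(6, -2) - 33) = -2830 + (-9/2 - (-4)**2)*((-1*(-2) + 7*6) - 33) = -2830 + (-9/2 - 16)*((2 + 42) - 33) = -2830 + (-9/2 - 1/2*32)*(44 - 33) = -2830 + (-9/2 - 16)*11 = -2830 - 41/2*11 = -2830 - 451/2 = -6111/2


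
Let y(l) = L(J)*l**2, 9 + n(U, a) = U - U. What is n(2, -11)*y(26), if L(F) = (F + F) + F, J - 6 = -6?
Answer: 0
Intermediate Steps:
J = 0 (J = 6 - 6 = 0)
L(F) = 3*F (L(F) = 2*F + F = 3*F)
n(U, a) = -9 (n(U, a) = -9 + (U - U) = -9 + 0 = -9)
y(l) = 0 (y(l) = (3*0)*l**2 = 0*l**2 = 0)
n(2, -11)*y(26) = -9*0 = 0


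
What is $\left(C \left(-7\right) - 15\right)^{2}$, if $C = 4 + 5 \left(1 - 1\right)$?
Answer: $1849$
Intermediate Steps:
$C = 4$ ($C = 4 + 5 \cdot 0 = 4 + 0 = 4$)
$\left(C \left(-7\right) - 15\right)^{2} = \left(4 \left(-7\right) - 15\right)^{2} = \left(-28 - 15\right)^{2} = \left(-43\right)^{2} = 1849$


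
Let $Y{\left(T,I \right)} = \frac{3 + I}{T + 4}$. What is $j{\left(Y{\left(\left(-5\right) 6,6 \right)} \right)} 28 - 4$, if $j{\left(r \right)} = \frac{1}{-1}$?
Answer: $-32$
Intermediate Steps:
$Y{\left(T,I \right)} = \frac{3 + I}{4 + T}$
$j{\left(r \right)} = -1$
$j{\left(Y{\left(\left(-5\right) 6,6 \right)} \right)} 28 - 4 = \left(-1\right) 28 - 4 = -28 - 4 = -32$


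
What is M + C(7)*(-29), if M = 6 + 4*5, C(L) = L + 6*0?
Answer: -177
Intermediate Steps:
C(L) = L (C(L) = L + 0 = L)
M = 26 (M = 6 + 20 = 26)
M + C(7)*(-29) = 26 + 7*(-29) = 26 - 203 = -177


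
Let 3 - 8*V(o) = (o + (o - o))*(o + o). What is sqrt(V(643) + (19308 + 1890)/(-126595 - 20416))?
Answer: I*sqrt(35742146528395438)/588044 ≈ 321.5*I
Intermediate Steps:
V(o) = 3/8 - o**2/4 (V(o) = 3/8 - (o + (o - o))*(o + o)/8 = 3/8 - (o + 0)*2*o/8 = 3/8 - o*2*o/8 = 3/8 - o**2/4)
sqrt(V(643) + (19308 + 1890)/(-126595 - 20416)) = sqrt((3/8 - 1/4*643**2) + (19308 + 1890)/(-126595 - 20416)) = sqrt((3/8 - 1/4*413449) + 21198/(-147011)) = sqrt((3/8 - 413449/4) + 21198*(-1/147011)) = sqrt(-826895/8 - 21198/147011) = sqrt(-121562830429/1176088) = I*sqrt(35742146528395438)/588044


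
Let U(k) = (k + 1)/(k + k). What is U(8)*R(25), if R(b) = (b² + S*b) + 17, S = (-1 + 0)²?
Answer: 6003/16 ≈ 375.19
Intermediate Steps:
S = 1 (S = (-1)² = 1)
U(k) = (1 + k)/(2*k) (U(k) = (1 + k)/((2*k)) = (1 + k)*(1/(2*k)) = (1 + k)/(2*k))
R(b) = 17 + b + b² (R(b) = (b² + 1*b) + 17 = (b² + b) + 17 = (b + b²) + 17 = 17 + b + b²)
U(8)*R(25) = ((½)*(1 + 8)/8)*(17 + 25 + 25²) = ((½)*(⅛)*9)*(17 + 25 + 625) = (9/16)*667 = 6003/16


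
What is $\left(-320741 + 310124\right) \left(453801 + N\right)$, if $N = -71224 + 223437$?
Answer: $-6434050638$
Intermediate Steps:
$N = 152213$
$\left(-320741 + 310124\right) \left(453801 + N\right) = \left(-320741 + 310124\right) \left(453801 + 152213\right) = \left(-10617\right) 606014 = -6434050638$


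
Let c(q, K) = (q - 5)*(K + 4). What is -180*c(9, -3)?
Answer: -720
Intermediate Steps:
c(q, K) = (-5 + q)*(4 + K)
-180*c(9, -3) = -180*(-20 - 5*(-3) + 4*9 - 3*9) = -180*(-20 + 15 + 36 - 27) = -180*4 = -720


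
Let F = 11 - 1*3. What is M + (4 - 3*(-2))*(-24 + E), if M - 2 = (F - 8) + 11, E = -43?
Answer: -657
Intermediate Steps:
F = 8 (F = 11 - 3 = 8)
M = 13 (M = 2 + ((8 - 8) + 11) = 2 + (0 + 11) = 2 + 11 = 13)
M + (4 - 3*(-2))*(-24 + E) = 13 + (4 - 3*(-2))*(-24 - 43) = 13 + (4 + 6)*(-67) = 13 + 10*(-67) = 13 - 670 = -657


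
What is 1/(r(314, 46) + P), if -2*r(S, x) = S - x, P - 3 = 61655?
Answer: 1/61524 ≈ 1.6254e-5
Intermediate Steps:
P = 61658 (P = 3 + 61655 = 61658)
r(S, x) = x/2 - S/2 (r(S, x) = -(S - x)/2 = x/2 - S/2)
1/(r(314, 46) + P) = 1/(((1/2)*46 - 1/2*314) + 61658) = 1/((23 - 157) + 61658) = 1/(-134 + 61658) = 1/61524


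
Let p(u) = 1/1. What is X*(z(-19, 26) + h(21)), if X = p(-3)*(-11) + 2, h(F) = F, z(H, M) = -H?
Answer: -360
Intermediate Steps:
p(u) = 1
X = -9 (X = 1*(-11) + 2 = -11 + 2 = -9)
X*(z(-19, 26) + h(21)) = -9*(-1*(-19) + 21) = -9*(19 + 21) = -9*40 = -360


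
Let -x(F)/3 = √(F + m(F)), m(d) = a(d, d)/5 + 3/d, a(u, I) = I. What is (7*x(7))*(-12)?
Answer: 36*√10815/5 ≈ 748.77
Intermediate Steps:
m(d) = 3/d + d/5 (m(d) = d/5 + 3/d = 3/d + d/5)
x(F) = -3*√(3/F + 6*F/5) (x(F) = -3*√(F + (3/F + F/5)) = -3*√(3/F + 6*F/5))
(7*x(7))*(-12) = (7*(-3*√(30*7 + 75/7)/5))*(-12) = (7*(-3*√(210 + 75*(⅐))/5))*(-12) = (7*(-3*√(210 + 75/7)/5))*(-12) = (7*(-3*√10815/35))*(-12) = -3*√10815/5*(-12) = 36*√10815/5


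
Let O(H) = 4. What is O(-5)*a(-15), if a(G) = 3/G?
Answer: -⅘ ≈ -0.80000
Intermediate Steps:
O(-5)*a(-15) = 4*(3/(-15)) = 4*(3*(-1/15)) = 4*(-⅕) = -⅘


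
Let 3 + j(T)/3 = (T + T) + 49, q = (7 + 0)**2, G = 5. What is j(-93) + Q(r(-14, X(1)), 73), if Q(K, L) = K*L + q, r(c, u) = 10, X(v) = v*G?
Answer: 359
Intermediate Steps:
X(v) = 5*v (X(v) = v*5 = 5*v)
q = 49 (q = 7**2 = 49)
j(T) = 138 + 6*T (j(T) = -9 + 3*((T + T) + 49) = -9 + 3*(2*T + 49) = -9 + 3*(49 + 2*T) = -9 + (147 + 6*T) = 138 + 6*T)
Q(K, L) = 49 + K*L (Q(K, L) = K*L + 49 = 49 + K*L)
j(-93) + Q(r(-14, X(1)), 73) = (138 + 6*(-93)) + (49 + 10*73) = (138 - 558) + (49 + 730) = -420 + 779 = 359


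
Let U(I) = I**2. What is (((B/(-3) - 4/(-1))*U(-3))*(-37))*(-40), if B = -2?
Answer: 62160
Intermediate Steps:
(((B/(-3) - 4/(-1))*U(-3))*(-37))*(-40) = (((-2/(-3) - 4/(-1))*(-3)**2)*(-37))*(-40) = (((-2*(-1/3) - 4*(-1))*9)*(-37))*(-40) = (((2/3 + 4)*9)*(-37))*(-40) = (((14/3)*9)*(-37))*(-40) = (42*(-37))*(-40) = -1554*(-40) = 62160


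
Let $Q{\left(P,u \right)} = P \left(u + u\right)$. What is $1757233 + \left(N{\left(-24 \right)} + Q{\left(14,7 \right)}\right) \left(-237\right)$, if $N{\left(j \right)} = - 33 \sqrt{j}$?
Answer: $1710781 + 15642 i \sqrt{6} \approx 1.7108 \cdot 10^{6} + 38315.0 i$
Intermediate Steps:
$Q{\left(P,u \right)} = 2 P u$ ($Q{\left(P,u \right)} = P 2 u = 2 P u$)
$1757233 + \left(N{\left(-24 \right)} + Q{\left(14,7 \right)}\right) \left(-237\right) = 1757233 + \left(- 33 \sqrt{-24} + 2 \cdot 14 \cdot 7\right) \left(-237\right) = 1757233 + \left(- 33 \cdot 2 i \sqrt{6} + 196\right) \left(-237\right) = 1757233 + \left(- 66 i \sqrt{6} + 196\right) \left(-237\right) = 1757233 + \left(196 - 66 i \sqrt{6}\right) \left(-237\right) = 1757233 - \left(46452 - 15642 i \sqrt{6}\right) = 1710781 + 15642 i \sqrt{6}$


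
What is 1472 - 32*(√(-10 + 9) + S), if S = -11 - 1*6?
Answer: 2016 - 32*I ≈ 2016.0 - 32.0*I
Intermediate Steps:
S = -17 (S = -11 - 6 = -17)
1472 - 32*(√(-10 + 9) + S) = 1472 - 32*(√(-10 + 9) - 17) = 1472 - 32*(√(-1) - 17) = 1472 - 32*(I - 17) = 1472 - 32*(-17 + I) = 1472 - (-544 + 32*I) = 1472 + (544 - 32*I) = 2016 - 32*I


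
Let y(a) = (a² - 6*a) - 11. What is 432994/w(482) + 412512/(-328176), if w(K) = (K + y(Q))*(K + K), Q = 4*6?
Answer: -5840605/7689346 ≈ -0.75957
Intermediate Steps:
Q = 24
y(a) = -11 + a² - 6*a
w(K) = 2*K*(421 + K) (w(K) = (K + (-11 + 24² - 6*24))*(K + K) = (K + (-11 + 576 - 144))*(2*K) = (K + 421)*(2*K) = (421 + K)*(2*K) = 2*K*(421 + K))
432994/w(482) + 412512/(-328176) = 432994/((2*482*(421 + 482))) + 412512/(-328176) = 432994/((2*482*903)) + 412512*(-1/328176) = 432994/870492 - 8594/6837 = 432994*(1/870492) - 8594/6837 = 216497/435246 - 8594/6837 = -5840605/7689346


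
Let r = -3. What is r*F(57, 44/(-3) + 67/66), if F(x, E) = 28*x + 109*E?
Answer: -7127/22 ≈ -323.95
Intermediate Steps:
r*F(57, 44/(-3) + 67/66) = -3*(28*57 + 109*(44/(-3) + 67/66)) = -3*(1596 + 109*(44*(-1/3) + 67*(1/66))) = -3*(1596 + 109*(-44/3 + 67/66)) = -3*(1596 + 109*(-901/66)) = -3*(1596 - 98209/66) = -3*7127/66 = -7127/22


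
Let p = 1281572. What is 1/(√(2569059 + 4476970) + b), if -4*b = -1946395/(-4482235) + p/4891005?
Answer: 53540805114216306511318260/2167254218853354578475629586158159 + 307585198439164346524563600*√7046029/2167254218853354578475629586158159 ≈ 0.00037675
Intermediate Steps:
b = -3052826910079/17538107036940 (b = -(-1946395/(-4482235) + 1281572/4891005)/4 = -(-1946395*(-1/4482235) + 1281572*(1/4891005))/4 = -(389279/896447 + 1281572/4891005)/4 = -¼*3052826910079/4384526759235 = -3052826910079/17538107036940 ≈ -0.17407)
1/(√(2569059 + 4476970) + b) = 1/(√(2569059 + 4476970) - 3052826910079/17538107036940) = 1/(√7046029 - 3052826910079/17538107036940) = 1/(-3052826910079/17538107036940 + √7046029)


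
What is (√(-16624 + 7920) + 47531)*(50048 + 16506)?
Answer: 3163378174 + 1064864*I*√34 ≈ 3.1634e+9 + 6.2092e+6*I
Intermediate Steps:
(√(-16624 + 7920) + 47531)*(50048 + 16506) = (√(-8704) + 47531)*66554 = (16*I*√34 + 47531)*66554 = (47531 + 16*I*√34)*66554 = 3163378174 + 1064864*I*√34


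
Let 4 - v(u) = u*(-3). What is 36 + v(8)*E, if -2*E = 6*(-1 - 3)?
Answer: 372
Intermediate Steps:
v(u) = 4 + 3*u (v(u) = 4 - u*(-3) = 4 - (-3)*u = 4 + 3*u)
E = 12 (E = -3*(-1 - 3) = -3*(-4) = -1/2*(-24) = 12)
36 + v(8)*E = 36 + (4 + 3*8)*12 = 36 + (4 + 24)*12 = 36 + 28*12 = 36 + 336 = 372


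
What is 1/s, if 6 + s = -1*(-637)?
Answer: 1/631 ≈ 0.0015848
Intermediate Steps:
s = 631 (s = -6 - 1*(-637) = -6 + 637 = 631)
1/s = 1/631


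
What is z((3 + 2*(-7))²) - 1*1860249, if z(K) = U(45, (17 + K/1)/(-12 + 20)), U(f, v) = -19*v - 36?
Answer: -7442451/4 ≈ -1.8606e+6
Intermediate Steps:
U(f, v) = -36 - 19*v
z(K) = -611/8 - 19*K/8 (z(K) = -36 - 19*(17 + K/1)/(-12 + 20) = -36 - 19*(17 + K*1)/8 = -36 - 19*(17 + K)/8 = -36 - 19*(17/8 + K/8) = -36 + (-323/8 - 19*K/8) = -611/8 - 19*K/8)
z((3 + 2*(-7))²) - 1*1860249 = (-611/8 - 19*(3 + 2*(-7))²/8) - 1*1860249 = (-611/8 - 19*(3 - 14)²/8) - 1860249 = (-611/8 - 19/8*(-11)²) - 1860249 = (-611/8 - 19/8*121) - 1860249 = (-611/8 - 2299/8) - 1860249 = -1455/4 - 1860249 = -7442451/4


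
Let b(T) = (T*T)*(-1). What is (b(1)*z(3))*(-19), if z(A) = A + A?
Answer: 114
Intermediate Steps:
b(T) = -T² (b(T) = T²*(-1) = -T²)
z(A) = 2*A
(b(1)*z(3))*(-19) = ((-1*1²)*(2*3))*(-19) = (-1*1*6)*(-19) = -1*6*(-19) = -6*(-19) = 114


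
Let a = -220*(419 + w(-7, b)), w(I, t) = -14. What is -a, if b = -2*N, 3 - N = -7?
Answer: 89100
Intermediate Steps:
N = 10 (N = 3 - 1*(-7) = 3 + 7 = 10)
b = -20 (b = -2*10 = -20)
a = -89100 (a = -220*(419 - 14) = -220*405 = -89100)
-a = -1*(-89100) = 89100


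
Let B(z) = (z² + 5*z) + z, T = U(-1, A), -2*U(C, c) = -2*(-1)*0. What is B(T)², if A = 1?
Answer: 0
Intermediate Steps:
U(C, c) = 0 (U(C, c) = -(-2*(-1))*0/2 = -0 = -½*0 = 0)
T = 0
B(z) = z² + 6*z
B(T)² = (0*(6 + 0))² = (0*6)² = 0² = 0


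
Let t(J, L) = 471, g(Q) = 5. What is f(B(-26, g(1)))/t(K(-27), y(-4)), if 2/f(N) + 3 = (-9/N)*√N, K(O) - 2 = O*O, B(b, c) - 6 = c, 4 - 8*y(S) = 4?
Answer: -11/1413 + √11/471 ≈ -0.00074319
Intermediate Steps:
y(S) = 0 (y(S) = ½ - ⅛*4 = ½ - ½ = 0)
B(b, c) = 6 + c
K(O) = 2 + O² (K(O) = 2 + O*O = 2 + O²)
f(N) = 2/(-3 - 9/√N) (f(N) = 2/(-3 + (-9/N)*√N) = 2/(-3 - 9/√N))
f(B(-26, g(1)))/t(K(-27), y(-4)) = -2*(6 + 5)/(3*(6 + 5) + 9*√(6 + 5))/471 = -2*11/(3*11 + 9*√11)*(1/471) = -2*11/(33 + 9*√11)*(1/471) = -22/(33 + 9*√11)*(1/471) = -22/(471*(33 + 9*√11))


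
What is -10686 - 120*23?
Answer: -13446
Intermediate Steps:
-10686 - 120*23 = -10686 - 1*2760 = -10686 - 2760 = -13446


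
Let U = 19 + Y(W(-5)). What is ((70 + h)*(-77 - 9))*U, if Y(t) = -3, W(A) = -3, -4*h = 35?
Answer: -84280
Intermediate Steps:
h = -35/4 (h = -1/4*35 = -35/4 ≈ -8.7500)
U = 16 (U = 19 - 3 = 16)
((70 + h)*(-77 - 9))*U = ((70 - 35/4)*(-77 - 9))*16 = ((245/4)*(-86))*16 = -10535/2*16 = -84280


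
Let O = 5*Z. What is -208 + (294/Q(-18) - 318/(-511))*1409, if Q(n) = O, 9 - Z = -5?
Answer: 16828849/2555 ≈ 6586.6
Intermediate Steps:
Z = 14 (Z = 9 - 1*(-5) = 9 + 5 = 14)
O = 70 (O = 5*14 = 70)
Q(n) = 70
-208 + (294/Q(-18) - 318/(-511))*1409 = -208 + (294/70 - 318/(-511))*1409 = -208 + (294*(1/70) - 318*(-1/511))*1409 = -208 + (21/5 + 318/511)*1409 = -208 + (12321/2555)*1409 = -208 + 17360289/2555 = 16828849/2555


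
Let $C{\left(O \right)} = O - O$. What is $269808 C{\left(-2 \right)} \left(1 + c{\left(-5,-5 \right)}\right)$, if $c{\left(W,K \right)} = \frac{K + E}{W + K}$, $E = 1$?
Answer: $0$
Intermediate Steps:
$C{\left(O \right)} = 0$
$c{\left(W,K \right)} = \frac{1 + K}{K + W}$ ($c{\left(W,K \right)} = \frac{K + 1}{W + K} = \frac{1 + K}{K + W}$)
$269808 C{\left(-2 \right)} \left(1 + c{\left(-5,-5 \right)}\right) = 269808 \cdot 0 \left(1 + \frac{1 - 5}{-5 - 5}\right) = 269808 \cdot 0 \left(1 + \frac{1}{-10} \left(-4\right)\right) = 269808 \cdot 0 \left(1 - - \frac{2}{5}\right) = 269808 \cdot 0 \left(1 + \frac{2}{5}\right) = 269808 \cdot 0 \cdot \frac{7}{5} = 269808 \cdot 0 = 0$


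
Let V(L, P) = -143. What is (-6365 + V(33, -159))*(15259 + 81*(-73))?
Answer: -60823768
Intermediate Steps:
(-6365 + V(33, -159))*(15259 + 81*(-73)) = (-6365 - 143)*(15259 + 81*(-73)) = -6508*(15259 - 5913) = -6508*9346 = -60823768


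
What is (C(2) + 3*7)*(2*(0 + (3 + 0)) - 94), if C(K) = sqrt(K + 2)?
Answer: -2024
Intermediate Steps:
C(K) = sqrt(2 + K)
(C(2) + 3*7)*(2*(0 + (3 + 0)) - 94) = (sqrt(2 + 2) + 3*7)*(2*(0 + (3 + 0)) - 94) = (sqrt(4) + 21)*(2*(0 + 3) - 94) = (2 + 21)*(2*3 - 94) = 23*(6 - 94) = 23*(-88) = -2024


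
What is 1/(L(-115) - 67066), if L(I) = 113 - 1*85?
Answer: -1/67038 ≈ -1.4917e-5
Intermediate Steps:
L(I) = 28 (L(I) = 113 - 85 = 28)
1/(L(-115) - 67066) = 1/(28 - 67066) = 1/(-67038) = -1/67038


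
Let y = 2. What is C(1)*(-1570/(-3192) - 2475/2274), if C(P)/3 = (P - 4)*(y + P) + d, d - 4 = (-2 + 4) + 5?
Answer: -360835/100814 ≈ -3.5792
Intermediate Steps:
d = 11 (d = 4 + ((-2 + 4) + 5) = 4 + (2 + 5) = 4 + 7 = 11)
C(P) = 33 + 3*(-4 + P)*(2 + P) (C(P) = 3*((P - 4)*(2 + P) + 11) = 3*((-4 + P)*(2 + P) + 11) = 3*(11 + (-4 + P)*(2 + P)) = 33 + 3*(-4 + P)*(2 + P))
C(1)*(-1570/(-3192) - 2475/2274) = (9 - 6*1 + 3*1**2)*(-1570/(-3192) - 2475/2274) = (9 - 6 + 3*1)*(-1570*(-1/3192) - 2475*1/2274) = (9 - 6 + 3)*(785/1596 - 825/758) = 6*(-360835/604884) = -360835/100814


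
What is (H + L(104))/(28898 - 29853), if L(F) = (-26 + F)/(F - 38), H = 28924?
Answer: -318177/10505 ≈ -30.288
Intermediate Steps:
L(F) = (-26 + F)/(-38 + F)
(H + L(104))/(28898 - 29853) = (28924 + (-26 + 104)/(-38 + 104))/(28898 - 29853) = (28924 + 78/66)/(-955) = (28924 + (1/66)*78)*(-1/955) = (28924 + 13/11)*(-1/955) = (318177/11)*(-1/955) = -318177/10505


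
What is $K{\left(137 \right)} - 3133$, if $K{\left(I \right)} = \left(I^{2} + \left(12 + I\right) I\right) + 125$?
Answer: $36174$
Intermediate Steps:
$K{\left(I \right)} = 125 + I^{2} + I \left(12 + I\right)$ ($K{\left(I \right)} = \left(I^{2} + I \left(12 + I\right)\right) + 125 = 125 + I^{2} + I \left(12 + I\right)$)
$K{\left(137 \right)} - 3133 = \left(125 + 2 \cdot 137^{2} + 12 \cdot 137\right) - 3133 = \left(125 + 2 \cdot 18769 + 1644\right) - 3133 = \left(125 + 37538 + 1644\right) - 3133 = 39307 - 3133 = 36174$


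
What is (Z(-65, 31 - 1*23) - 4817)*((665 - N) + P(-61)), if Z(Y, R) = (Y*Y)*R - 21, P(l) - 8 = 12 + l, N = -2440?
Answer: 88739568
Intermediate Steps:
P(l) = 20 + l (P(l) = 8 + (12 + l) = 20 + l)
Z(Y, R) = -21 + R*Y**2 (Z(Y, R) = Y**2*R - 21 = R*Y**2 - 21 = -21 + R*Y**2)
(Z(-65, 31 - 1*23) - 4817)*((665 - N) + P(-61)) = ((-21 + (31 - 1*23)*(-65)**2) - 4817)*((665 - 1*(-2440)) + (20 - 61)) = ((-21 + (31 - 23)*4225) - 4817)*((665 + 2440) - 41) = ((-21 + 8*4225) - 4817)*(3105 - 41) = ((-21 + 33800) - 4817)*3064 = (33779 - 4817)*3064 = 28962*3064 = 88739568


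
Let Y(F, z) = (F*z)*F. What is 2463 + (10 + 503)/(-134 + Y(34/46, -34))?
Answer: 1160949/472 ≈ 2459.6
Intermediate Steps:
Y(F, z) = z*F²
2463 + (10 + 503)/(-134 + Y(34/46, -34)) = 2463 + (10 + 503)/(-134 - 34*(34/46)²) = 2463 + 513/(-134 - 34*(34*(1/46))²) = 2463 + 513/(-134 - 34*(17/23)²) = 2463 + 513/(-134 - 34*289/529) = 2463 + 513/(-134 - 9826/529) = 2463 + 513/(-80712/529) = 2463 + 513*(-529/80712) = 2463 - 1587/472 = 1160949/472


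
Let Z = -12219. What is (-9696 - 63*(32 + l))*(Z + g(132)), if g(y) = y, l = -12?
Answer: 132425172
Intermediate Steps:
(-9696 - 63*(32 + l))*(Z + g(132)) = (-9696 - 63*(32 - 12))*(-12219 + 132) = (-9696 - 63*20)*(-12087) = (-9696 - 1260)*(-12087) = -10956*(-12087) = 132425172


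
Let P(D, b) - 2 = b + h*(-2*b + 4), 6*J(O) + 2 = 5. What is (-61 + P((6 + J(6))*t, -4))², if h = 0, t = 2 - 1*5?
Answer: 3969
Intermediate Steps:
J(O) = ½ (J(O) = -⅓ + (⅙)*5 = -⅓ + ⅚ = ½)
t = -3 (t = 2 - 5 = -3)
P(D, b) = 2 + b (P(D, b) = 2 + (b + 0*(-2*b + 4)) = 2 + (b + 0*(4 - 2*b)) = 2 + (b + 0) = 2 + b)
(-61 + P((6 + J(6))*t, -4))² = (-61 + (2 - 4))² = (-61 - 2)² = (-63)² = 3969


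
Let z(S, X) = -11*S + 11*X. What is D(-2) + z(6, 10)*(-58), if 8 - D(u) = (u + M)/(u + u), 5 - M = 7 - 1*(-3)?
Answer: -10183/4 ≈ -2545.8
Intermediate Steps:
M = -5 (M = 5 - (7 - 1*(-3)) = 5 - (7 + 3) = 5 - 1*10 = 5 - 10 = -5)
D(u) = 8 - (-5 + u)/(2*u) (D(u) = 8 - (u - 5)/(u + u) = 8 - (-5 + u)/(2*u))
D(-2) + z(6, 10)*(-58) = (5/2)*(1 + 3*(-2))/(-2) + (-11*6 + 11*10)*(-58) = (5/2)*(-½)*(1 - 6) + (-66 + 110)*(-58) = (5/2)*(-½)*(-5) + 44*(-58) = 25/4 - 2552 = -10183/4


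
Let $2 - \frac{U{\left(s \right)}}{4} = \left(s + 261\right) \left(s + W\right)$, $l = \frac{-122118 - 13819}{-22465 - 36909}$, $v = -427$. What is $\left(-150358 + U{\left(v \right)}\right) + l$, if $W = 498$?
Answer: $- \frac{6127617107}{59374} \approx -1.032 \cdot 10^{5}$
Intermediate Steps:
$l = \frac{135937}{59374}$ ($l = - \frac{135937}{-59374} = \left(-135937\right) \left(- \frac{1}{59374}\right) = \frac{135937}{59374} \approx 2.2895$)
$U{\left(s \right)} = 8 - 4 \left(261 + s\right) \left(498 + s\right)$ ($U{\left(s \right)} = 8 - 4 \left(s + 261\right) \left(s + 498\right) = 8 - 4 \left(261 + s\right) \left(498 + s\right)$)
$\left(-150358 + U{\left(v \right)}\right) + l = \left(-150358 - \left(-776468 + 729316\right)\right) + \frac{135937}{59374} = \left(-150358 - -47152\right) + \frac{135937}{59374} = \left(-150358 + 47152\right) + \frac{135937}{59374} = -103206 + \frac{135937}{59374} = - \frac{6127617107}{59374}$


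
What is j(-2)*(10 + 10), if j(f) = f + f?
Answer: -80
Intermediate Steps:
j(f) = 2*f
j(-2)*(10 + 10) = (2*(-2))*(10 + 10) = -4*20 = -80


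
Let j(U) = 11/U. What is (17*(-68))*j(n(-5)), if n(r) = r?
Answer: 12716/5 ≈ 2543.2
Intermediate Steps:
(17*(-68))*j(n(-5)) = (17*(-68))*(11/(-5)) = -12716*(-1)/5 = -1156*(-11/5) = 12716/5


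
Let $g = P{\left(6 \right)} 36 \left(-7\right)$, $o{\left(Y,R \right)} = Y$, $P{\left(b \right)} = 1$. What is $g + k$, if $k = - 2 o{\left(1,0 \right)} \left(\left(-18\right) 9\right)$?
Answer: $72$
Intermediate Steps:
$g = -252$ ($g = 1 \cdot 36 \left(-7\right) = 36 \left(-7\right) = -252$)
$k = 324$ ($k = \left(-2\right) 1 \left(\left(-18\right) 9\right) = \left(-2\right) \left(-162\right) = 324$)
$g + k = -252 + 324 = 72$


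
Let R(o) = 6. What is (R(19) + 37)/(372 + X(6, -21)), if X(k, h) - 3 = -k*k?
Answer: 43/339 ≈ 0.12684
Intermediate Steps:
X(k, h) = 3 - k**2 (X(k, h) = 3 - k*k = 3 - k**2)
(R(19) + 37)/(372 + X(6, -21)) = (6 + 37)/(372 + (3 - 1*6**2)) = 43/(372 + (3 - 1*36)) = 43/(372 + (3 - 36)) = 43/(372 - 33) = 43/339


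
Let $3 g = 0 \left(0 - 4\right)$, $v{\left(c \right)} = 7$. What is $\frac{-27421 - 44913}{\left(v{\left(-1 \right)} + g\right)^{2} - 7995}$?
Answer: $\frac{36167}{3973} \approx 9.1032$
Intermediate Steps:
$g = 0$ ($g = \frac{0 \left(0 - 4\right)}{3} = \frac{0 \left(-4\right)}{3} = \frac{1}{3} \cdot 0 = 0$)
$\frac{-27421 - 44913}{\left(v{\left(-1 \right)} + g\right)^{2} - 7995} = \frac{-27421 - 44913}{\left(7 + 0\right)^{2} - 7995} = - \frac{72334}{7^{2} - 7995} = - \frac{72334}{49 - 7995} = - \frac{72334}{-7946} = \left(-72334\right) \left(- \frac{1}{7946}\right) = \frac{36167}{3973}$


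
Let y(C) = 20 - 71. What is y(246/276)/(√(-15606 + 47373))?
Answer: -17*√31767/10589 ≈ -0.28614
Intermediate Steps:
y(C) = -51
y(246/276)/(√(-15606 + 47373)) = -51/√(-15606 + 47373) = -51*√31767/31767 = -17*√31767/10589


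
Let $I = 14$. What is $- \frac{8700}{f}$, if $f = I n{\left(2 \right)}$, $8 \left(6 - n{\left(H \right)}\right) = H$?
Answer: $- \frac{17400}{161} \approx -108.07$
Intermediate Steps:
$n{\left(H \right)} = 6 - \frac{H}{8}$
$f = \frac{161}{2}$ ($f = 14 \left(6 - \frac{1}{4}\right) = 14 \cdot \frac{23}{4} = \frac{161}{2} \approx 80.5$)
$- \frac{8700}{f} = - \frac{8700}{\frac{161}{2}} = \left(-8700\right) \frac{2}{161} = - \frac{17400}{161}$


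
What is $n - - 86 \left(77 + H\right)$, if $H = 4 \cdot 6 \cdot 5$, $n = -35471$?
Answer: $-18529$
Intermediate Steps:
$H = 120$ ($H = 24 \cdot 5 = 120$)
$n - - 86 \left(77 + H\right) = -35471 - - 86 \left(77 + 120\right) = -35471 - \left(-86\right) 197 = -35471 - -16942 = -35471 + 16942 = -18529$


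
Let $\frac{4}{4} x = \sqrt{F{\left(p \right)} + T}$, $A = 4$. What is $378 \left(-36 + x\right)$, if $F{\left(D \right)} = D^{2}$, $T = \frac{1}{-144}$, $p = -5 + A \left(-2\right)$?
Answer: $-13608 + \frac{63 \sqrt{24335}}{2} \approx -8694.1$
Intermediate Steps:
$p = -13$ ($p = -5 + 4 \left(-2\right) = -5 - 8 = -13$)
$T = - \frac{1}{144} \approx -0.0069444$
$x = \frac{\sqrt{24335}}{12}$ ($x = \sqrt{\left(-13\right)^{2} - \frac{1}{144}} = \sqrt{169 - \frac{1}{144}} = \sqrt{\frac{24335}{144}} = \frac{\sqrt{24335}}{12} \approx 13.0$)
$378 \left(-36 + x\right) = 378 \left(-36 + \frac{\sqrt{24335}}{12}\right) = -13608 + \frac{63 \sqrt{24335}}{2}$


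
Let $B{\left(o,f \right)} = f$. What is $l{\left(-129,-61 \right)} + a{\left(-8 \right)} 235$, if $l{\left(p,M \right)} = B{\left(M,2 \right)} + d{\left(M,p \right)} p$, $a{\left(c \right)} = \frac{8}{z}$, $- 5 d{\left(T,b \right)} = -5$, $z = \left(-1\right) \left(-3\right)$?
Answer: $\frac{1499}{3} \approx 499.67$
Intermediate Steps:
$z = 3$
$d{\left(T,b \right)} = 1$ ($d{\left(T,b \right)} = \left(- \frac{1}{5}\right) \left(-5\right) = 1$)
$a{\left(c \right)} = \frac{8}{3}$
$l{\left(p,M \right)} = 2 + p$ ($l{\left(p,M \right)} = 2 + 1 p = 2 + p$)
$l{\left(-129,-61 \right)} + a{\left(-8 \right)} 235 = \left(2 - 129\right) + \frac{8}{3} \cdot 235 = -127 + \frac{1880}{3} = \frac{1499}{3}$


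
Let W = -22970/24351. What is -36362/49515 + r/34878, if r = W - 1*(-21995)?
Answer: -1454551122937/14017930507890 ≈ -0.10376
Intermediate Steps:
W = -22970/24351 (W = -22970*1/24351 = -22970/24351 ≈ -0.94329)
r = 535577275/24351 (r = -22970/24351 - 1*(-21995) = -22970/24351 + 21995 = 535577275/24351 ≈ 21994.)
-36362/49515 + r/34878 = -36362/49515 + (535577275/24351)/34878 = -36362*1/49515 + (535577275/24351)*(1/34878) = -36362/49515 + 535577275/849314178 = -1454551122937/14017930507890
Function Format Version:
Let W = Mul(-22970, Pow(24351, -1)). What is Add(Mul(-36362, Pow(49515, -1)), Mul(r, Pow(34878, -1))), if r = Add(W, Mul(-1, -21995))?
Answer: Rational(-1454551122937, 14017930507890) ≈ -0.10376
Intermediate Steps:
W = Rational(-22970, 24351) (W = Mul(-22970, Rational(1, 24351)) = Rational(-22970, 24351) ≈ -0.94329)
r = Rational(535577275, 24351) (r = Add(Rational(-22970, 24351), Mul(-1, -21995)) = Add(Rational(-22970, 24351), 21995) = Rational(535577275, 24351) ≈ 21994.)
Add(Mul(-36362, Pow(49515, -1)), Mul(r, Pow(34878, -1))) = Add(Mul(-36362, Pow(49515, -1)), Mul(Rational(535577275, 24351), Pow(34878, -1))) = Add(Mul(-36362, Rational(1, 49515)), Mul(Rational(535577275, 24351), Rational(1, 34878))) = Add(Rational(-36362, 49515), Rational(535577275, 849314178)) = Rational(-1454551122937, 14017930507890)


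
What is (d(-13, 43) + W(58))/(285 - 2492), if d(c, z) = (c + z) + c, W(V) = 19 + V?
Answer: -94/2207 ≈ -0.042592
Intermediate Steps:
d(c, z) = z + 2*c
(d(-13, 43) + W(58))/(285 - 2492) = ((43 + 2*(-13)) + (19 + 58))/(285 - 2492) = ((43 - 26) + 77)/(-2207) = (17 + 77)*(-1/2207) = 94*(-1/2207) = -94/2207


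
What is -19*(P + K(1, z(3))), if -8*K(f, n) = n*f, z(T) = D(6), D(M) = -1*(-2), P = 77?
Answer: -5833/4 ≈ -1458.3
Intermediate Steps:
D(M) = 2
z(T) = 2
K(f, n) = -f*n/8 (K(f, n) = -n*f/8 = -f*n/8)
-19*(P + K(1, z(3))) = -19*(77 - 1/8*1*2) = -19*(77 - 1/4) = -19*307/4 = -5833/4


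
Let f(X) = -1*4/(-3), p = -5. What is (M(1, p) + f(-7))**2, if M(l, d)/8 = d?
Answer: 13456/9 ≈ 1495.1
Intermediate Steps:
f(X) = 4/3 (f(X) = -4*(-1/3) = 4/3)
M(l, d) = 8*d
(M(1, p) + f(-7))**2 = (8*(-5) + 4/3)**2 = (-40 + 4/3)**2 = (-116/3)**2 = 13456/9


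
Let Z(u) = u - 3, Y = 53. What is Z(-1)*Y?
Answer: -212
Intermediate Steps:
Z(u) = -3 + u
Z(-1)*Y = (-3 - 1)*53 = -4*53 = -212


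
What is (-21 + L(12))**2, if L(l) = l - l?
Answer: 441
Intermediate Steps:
L(l) = 0
(-21 + L(12))**2 = (-21 + 0)**2 = (-21)**2 = 441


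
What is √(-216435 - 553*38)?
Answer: I*√237449 ≈ 487.29*I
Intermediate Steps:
√(-216435 - 553*38) = √(-216435 - 21014) = √(-237449) = I*√237449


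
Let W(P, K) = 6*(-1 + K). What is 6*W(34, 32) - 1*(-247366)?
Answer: 248482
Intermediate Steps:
W(P, K) = -6 + 6*K
6*W(34, 32) - 1*(-247366) = 6*(-6 + 6*32) - 1*(-247366) = 6*(-6 + 192) + 247366 = 6*186 + 247366 = 1116 + 247366 = 248482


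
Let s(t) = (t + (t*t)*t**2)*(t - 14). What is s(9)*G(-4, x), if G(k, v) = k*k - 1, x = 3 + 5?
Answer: -492750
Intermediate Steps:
x = 8
s(t) = (-14 + t)*(t + t**4) (s(t) = (t + t**2*t**2)*(-14 + t) = (t + t**4)*(-14 + t) = (-14 + t)*(t + t**4))
G(k, v) = -1 + k**2 (G(k, v) = k**2 - 1 = -1 + k**2)
s(9)*G(-4, x) = (9*(-14 + 9 + 9**4 - 14*9**3))*(-1 + (-4)**2) = (9*(-14 + 9 + 6561 - 14*729))*(-1 + 16) = (9*(-14 + 9 + 6561 - 10206))*15 = (9*(-3650))*15 = -32850*15 = -492750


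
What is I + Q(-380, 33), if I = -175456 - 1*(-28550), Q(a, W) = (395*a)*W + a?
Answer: -5100586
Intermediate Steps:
Q(a, W) = a + 395*W*a (Q(a, W) = 395*W*a + a = a + 395*W*a)
I = -146906 (I = -175456 + 28550 = -146906)
I + Q(-380, 33) = -146906 - 380*(1 + 395*33) = -146906 - 380*(1 + 13035) = -146906 - 380*13036 = -146906 - 4953680 = -5100586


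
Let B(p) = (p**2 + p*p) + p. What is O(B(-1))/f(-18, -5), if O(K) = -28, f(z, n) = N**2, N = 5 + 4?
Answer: -28/81 ≈ -0.34568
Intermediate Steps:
N = 9
B(p) = p + 2*p**2 (B(p) = (p**2 + p**2) + p = 2*p**2 + p = p + 2*p**2)
f(z, n) = 81 (f(z, n) = 9**2 = 81)
O(B(-1))/f(-18, -5) = -28/81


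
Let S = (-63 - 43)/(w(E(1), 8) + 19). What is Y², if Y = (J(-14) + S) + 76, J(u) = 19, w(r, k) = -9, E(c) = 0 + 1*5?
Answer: 178084/25 ≈ 7123.4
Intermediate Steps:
E(c) = 5 (E(c) = 0 + 5 = 5)
S = -53/5 (S = (-63 - 43)/(-9 + 19) = -106/10 = -106*⅒ = -53/5 ≈ -10.600)
Y = 422/5 (Y = (19 - 53/5) + 76 = 42/5 + 76 = 422/5 ≈ 84.400)
Y² = (422/5)² = 178084/25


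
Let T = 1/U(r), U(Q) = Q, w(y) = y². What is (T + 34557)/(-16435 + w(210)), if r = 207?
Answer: 130060/104121 ≈ 1.2491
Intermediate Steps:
T = 1/207 ≈ 0.0048309
(T + 34557)/(-16435 + w(210)) = (1/207 + 34557)/(-16435 + 210²) = 7153300/(207*(-16435 + 44100)) = (7153300/207)/27665 = (7153300/207)*(1/27665) = 130060/104121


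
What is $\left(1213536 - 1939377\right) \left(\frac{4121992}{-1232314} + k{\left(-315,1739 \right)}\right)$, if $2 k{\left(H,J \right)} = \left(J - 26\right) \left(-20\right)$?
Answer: $\frac{7662580338721446}{616157} \approx 1.2436 \cdot 10^{10}$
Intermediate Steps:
$k{\left(H,J \right)} = 260 - 10 J$ ($k{\left(H,J \right)} = \frac{\left(J - 26\right) \left(-20\right)}{2} = \frac{\left(-26 + J\right) \left(-20\right)}{2} = \frac{520 - 20 J}{2} = 260 - 10 J$)
$\left(1213536 - 1939377\right) \left(\frac{4121992}{-1232314} + k{\left(-315,1739 \right)}\right) = \left(1213536 - 1939377\right) \left(\frac{4121992}{-1232314} + \left(260 - 17390\right)\right) = - 725841 \left(4121992 \left(- \frac{1}{1232314}\right) + \left(260 - 17390\right)\right) = - 725841 \left(- \frac{2060996}{616157} - 17130\right) = \left(-725841\right) \left(- \frac{10556830406}{616157}\right) = \frac{7662580338721446}{616157}$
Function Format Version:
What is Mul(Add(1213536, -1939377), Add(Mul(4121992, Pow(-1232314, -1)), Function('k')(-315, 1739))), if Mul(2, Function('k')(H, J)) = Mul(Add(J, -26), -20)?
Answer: Rational(7662580338721446, 616157) ≈ 1.2436e+10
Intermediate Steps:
Function('k')(H, J) = Add(260, Mul(-10, J)) (Function('k')(H, J) = Mul(Rational(1, 2), Mul(Add(J, -26), -20)) = Mul(Rational(1, 2), Mul(Add(-26, J), -20)) = Mul(Rational(1, 2), Add(520, Mul(-20, J))) = Add(260, Mul(-10, J)))
Mul(Add(1213536, -1939377), Add(Mul(4121992, Pow(-1232314, -1)), Function('k')(-315, 1739))) = Mul(Add(1213536, -1939377), Add(Mul(4121992, Pow(-1232314, -1)), Add(260, Mul(-10, 1739)))) = Mul(-725841, Add(Mul(4121992, Rational(-1, 1232314)), Add(260, -17390))) = Mul(-725841, Add(Rational(-2060996, 616157), -17130)) = Mul(-725841, Rational(-10556830406, 616157)) = Rational(7662580338721446, 616157)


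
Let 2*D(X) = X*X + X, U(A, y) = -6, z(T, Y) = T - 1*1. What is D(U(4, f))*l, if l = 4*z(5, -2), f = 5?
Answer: 240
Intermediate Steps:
z(T, Y) = -1 + T (z(T, Y) = T - 1 = -1 + T)
D(X) = X/2 + X²/2 (D(X) = (X*X + X)/2 = (X² + X)/2 = (X + X²)/2 = X/2 + X²/2)
l = 16 (l = 4*(-1 + 5) = 4*4 = 16)
D(U(4, f))*l = ((½)*(-6)*(1 - 6))*16 = ((½)*(-6)*(-5))*16 = 15*16 = 240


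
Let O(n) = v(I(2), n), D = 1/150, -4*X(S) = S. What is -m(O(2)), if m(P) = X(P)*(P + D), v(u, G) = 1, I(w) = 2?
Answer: 151/600 ≈ 0.25167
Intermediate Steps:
X(S) = -S/4
D = 1/150 ≈ 0.0066667
O(n) = 1
m(P) = -P*(1/150 + P)/4 (m(P) = (-P/4)*(P + 1/150) = (-P/4)*(1/150 + P) = -P*(1/150 + P)/4)
-m(O(2)) = -(-1)*(1 + 150*1)/600 = -(-1)*(1 + 150)/600 = -(-1)*151/600 = -1*(-151/600) = 151/600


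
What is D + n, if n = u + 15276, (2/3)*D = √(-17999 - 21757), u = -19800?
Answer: -4524 + 3*I*√9939 ≈ -4524.0 + 299.08*I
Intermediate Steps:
D = 3*I*√9939 (D = 3*√(-17999 - 21757)/2 = 3*√(-39756)/2 = 3*(2*I*√9939)/2 = 3*I*√9939 ≈ 299.08*I)
n = -4524 (n = -19800 + 15276 = -4524)
D + n = 3*I*√9939 - 4524 = -4524 + 3*I*√9939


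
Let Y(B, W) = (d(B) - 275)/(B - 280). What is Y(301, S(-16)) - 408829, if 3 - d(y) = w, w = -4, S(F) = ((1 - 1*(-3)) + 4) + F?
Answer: -8585677/21 ≈ -4.0884e+5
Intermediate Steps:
S(F) = 8 + F (S(F) = ((1 + 3) + 4) + F = (4 + 4) + F = 8 + F)
d(y) = 7 (d(y) = 3 - 1*(-4) = 3 + 4 = 7)
Y(B, W) = -268/(-280 + B) (Y(B, W) = (7 - 275)/(B - 280) = -268/(-280 + B))
Y(301, S(-16)) - 408829 = -268/(-280 + 301) - 408829 = -268/21 - 408829 = -8585677/21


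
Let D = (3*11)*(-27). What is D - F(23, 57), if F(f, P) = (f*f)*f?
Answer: -13058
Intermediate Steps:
F(f, P) = f**3 (F(f, P) = f**2*f = f**3)
D = -891 (D = 33*(-27) = -891)
D - F(23, 57) = -891 - 1*23**3 = -891 - 1*12167 = -891 - 12167 = -13058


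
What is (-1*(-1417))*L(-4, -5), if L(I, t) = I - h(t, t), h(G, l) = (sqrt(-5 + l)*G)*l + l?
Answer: 1417 - 35425*I*sqrt(10) ≈ 1417.0 - 1.1202e+5*I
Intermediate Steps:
h(G, l) = l + G*l*sqrt(-5 + l) (h(G, l) = (G*sqrt(-5 + l))*l + l = G*l*sqrt(-5 + l) + l = l + G*l*sqrt(-5 + l))
L(I, t) = I - t*(1 + t*sqrt(-5 + t))
(-1*(-1417))*L(-4, -5) = (-1*(-1417))*(-4 - 1*(-5)*(1 - 5*sqrt(-5 - 5))) = 1417*(-4 - 1*(-5)*(1 - 5*I*sqrt(10))) = 1417*(-4 + (5 - 25*I*sqrt(10))) = 1417*(1 - 25*I*sqrt(10)) = 1417 - 35425*I*sqrt(10)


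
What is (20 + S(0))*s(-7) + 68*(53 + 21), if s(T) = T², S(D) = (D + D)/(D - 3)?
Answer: 6012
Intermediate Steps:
S(D) = 2*D/(-3 + D) (S(D) = (2*D)/(-3 + D) = 2*D/(-3 + D))
(20 + S(0))*s(-7) + 68*(53 + 21) = (20 + 2*0/(-3 + 0))*(-7)² + 68*(53 + 21) = (20 + 2*0/(-3))*49 + 68*74 = (20 + 2*0*(-⅓))*49 + 5032 = (20 + 0)*49 + 5032 = 20*49 + 5032 = 980 + 5032 = 6012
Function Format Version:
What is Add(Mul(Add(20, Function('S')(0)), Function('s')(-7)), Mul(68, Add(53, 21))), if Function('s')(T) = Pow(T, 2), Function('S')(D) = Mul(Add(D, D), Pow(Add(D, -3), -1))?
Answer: 6012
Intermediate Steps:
Function('S')(D) = Mul(2, D, Pow(Add(-3, D), -1)) (Function('S')(D) = Mul(Mul(2, D), Pow(Add(-3, D), -1)) = Mul(2, D, Pow(Add(-3, D), -1)))
Add(Mul(Add(20, Function('S')(0)), Function('s')(-7)), Mul(68, Add(53, 21))) = Add(Mul(Add(20, Mul(2, 0, Pow(Add(-3, 0), -1))), Pow(-7, 2)), Mul(68, Add(53, 21))) = Add(Mul(Add(20, Mul(2, 0, Pow(-3, -1))), 49), Mul(68, 74)) = Add(Mul(Add(20, Mul(2, 0, Rational(-1, 3))), 49), 5032) = Add(Mul(Add(20, 0), 49), 5032) = Add(Mul(20, 49), 5032) = Add(980, 5032) = 6012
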